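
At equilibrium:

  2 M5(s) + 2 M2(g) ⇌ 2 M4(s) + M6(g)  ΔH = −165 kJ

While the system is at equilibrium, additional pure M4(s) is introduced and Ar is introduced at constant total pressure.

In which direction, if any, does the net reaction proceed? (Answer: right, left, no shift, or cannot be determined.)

left

M4 is a pure solid; its activity is 1 regardless of amount, so Q is unaffected — no shift from this change.
Adding inert gas at constant total pressure expands the volume and lowers every reacting partial pressure. With Δn_gas = 1 − 2 = -1, Q moves away from K toward the side with fewer gas moles, so the system shifts toward the side with more gas moles — to the left.
Only the nonzero effect(s) matter; the net shift is to the left.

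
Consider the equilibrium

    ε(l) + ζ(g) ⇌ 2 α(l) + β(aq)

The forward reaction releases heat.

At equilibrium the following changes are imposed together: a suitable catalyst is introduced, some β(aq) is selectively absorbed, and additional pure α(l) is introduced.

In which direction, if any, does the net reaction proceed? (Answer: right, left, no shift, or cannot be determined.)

right

A catalyst speeds both forward and reverse rates equally; it changes neither Q nor K — no shift from this change.
Removing β (aq), a product, drives the reaction to the right.
α is a pure liquid; its activity is 1 regardless of amount, so Q is unaffected — no shift from this change.
Only the nonzero effect(s) matter; the net shift is to the right.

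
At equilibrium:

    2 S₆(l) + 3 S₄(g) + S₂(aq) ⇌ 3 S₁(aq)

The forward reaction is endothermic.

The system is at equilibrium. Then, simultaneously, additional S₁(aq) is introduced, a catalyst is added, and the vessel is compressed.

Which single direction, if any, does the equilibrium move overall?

cannot be determined

Adding S₁ (aq), a product, drives the reaction to the left.
A catalyst speeds both forward and reverse rates equally; it changes neither Q nor K — no shift from this change.
Gas moles: reactants 3, products 0 (Δn_gas = -3). Compression shifts the system toward the side with fewer moles of gas — to the right.
The individual effects push in opposite directions; without quantitative information the net direction cannot be determined.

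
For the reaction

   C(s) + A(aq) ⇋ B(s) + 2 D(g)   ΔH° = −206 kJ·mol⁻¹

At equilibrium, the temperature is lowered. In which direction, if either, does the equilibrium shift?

right

The forward reaction is exothermic. Lowering T favours the exothermic direction — shift to the right.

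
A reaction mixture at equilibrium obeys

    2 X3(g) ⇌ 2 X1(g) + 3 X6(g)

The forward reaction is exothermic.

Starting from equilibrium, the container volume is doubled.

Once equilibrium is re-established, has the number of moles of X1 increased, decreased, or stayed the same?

increases

Gas moles: reactants 2, products 5 (Δn_gas = +3). Expansion shifts the system toward the side with more moles of gas — to the right.
The net shift is to the right. X1 is a product, so its amount increases.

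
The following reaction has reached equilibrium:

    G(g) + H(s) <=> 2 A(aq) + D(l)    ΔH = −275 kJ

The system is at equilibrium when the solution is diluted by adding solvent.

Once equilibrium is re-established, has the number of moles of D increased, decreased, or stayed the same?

Dilution lowers every aqueous concentration by the same factor. Δn_aq = 2 − 0 = +2, so the system shifts toward the side with more dissolved moles — to the right.
The net shift is to the right. D is a product, so its amount increases.

increases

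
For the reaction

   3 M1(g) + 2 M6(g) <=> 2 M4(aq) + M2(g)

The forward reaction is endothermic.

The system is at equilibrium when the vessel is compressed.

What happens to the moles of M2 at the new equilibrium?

increases

Gas moles: reactants 5, products 1 (Δn_gas = -4). Compression shifts the system toward the side with fewer moles of gas — to the right.
The net shift is to the right. M2 is a product, so its amount increases.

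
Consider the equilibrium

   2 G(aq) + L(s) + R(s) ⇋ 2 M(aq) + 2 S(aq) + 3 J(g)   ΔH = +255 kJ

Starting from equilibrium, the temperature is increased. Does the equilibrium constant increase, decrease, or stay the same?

K depends on temperature via the van 't Hoff relation. The forward reaction is endothermic, so raising T increases K.

increases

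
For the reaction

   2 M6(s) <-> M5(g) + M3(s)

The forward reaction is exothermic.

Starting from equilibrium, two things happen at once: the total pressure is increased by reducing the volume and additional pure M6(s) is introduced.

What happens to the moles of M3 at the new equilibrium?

decreases

Gas moles: reactants 0, products 1 (Δn_gas = +1). Compression shifts the system toward the side with fewer moles of gas — to the left.
M6 is a pure solid; its activity is 1 regardless of amount, so Q is unaffected — no shift from this change.
The net shift is to the left. M3 is a product, so its amount decreases.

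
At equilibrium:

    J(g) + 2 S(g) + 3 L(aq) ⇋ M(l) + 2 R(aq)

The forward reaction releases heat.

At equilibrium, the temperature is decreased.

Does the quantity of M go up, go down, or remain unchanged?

increases

The forward reaction is exothermic. Lowering T favours the exothermic direction — shift to the right.
The net shift is to the right. M is a product, so its amount increases.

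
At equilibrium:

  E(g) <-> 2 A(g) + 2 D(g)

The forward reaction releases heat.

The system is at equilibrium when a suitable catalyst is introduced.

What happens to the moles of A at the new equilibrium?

A catalyst speeds both forward and reverse rates equally; it changes neither Q nor K — no shift from this change.
No net shift occurs, so the amount of A is unchanged.

unchanged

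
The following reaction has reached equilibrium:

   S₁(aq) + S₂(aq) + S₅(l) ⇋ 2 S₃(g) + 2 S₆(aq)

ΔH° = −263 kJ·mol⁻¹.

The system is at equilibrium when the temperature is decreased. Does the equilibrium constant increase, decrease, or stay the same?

K depends on temperature via the van 't Hoff relation. The forward reaction is exothermic, so lowering T increases K.

increases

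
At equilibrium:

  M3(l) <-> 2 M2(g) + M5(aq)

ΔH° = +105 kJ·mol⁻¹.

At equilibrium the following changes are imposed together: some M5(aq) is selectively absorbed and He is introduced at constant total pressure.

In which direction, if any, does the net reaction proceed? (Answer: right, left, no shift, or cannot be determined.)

Removing M5 (aq), a product, drives the reaction to the right.
Adding inert gas at constant total pressure expands the volume and lowers every reacting partial pressure. With Δn_gas = 2 − 0 = +2, Q moves away from K toward the side with fewer gas moles, so the system shifts toward the side with more gas moles — to the right.
All effects act in the same direction — net shift to the right.

right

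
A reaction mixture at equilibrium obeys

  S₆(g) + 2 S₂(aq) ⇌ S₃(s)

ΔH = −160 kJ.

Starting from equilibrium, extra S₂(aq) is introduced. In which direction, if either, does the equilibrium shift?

right

Adding S₂ (aq), a reactant, drives the reaction to the right.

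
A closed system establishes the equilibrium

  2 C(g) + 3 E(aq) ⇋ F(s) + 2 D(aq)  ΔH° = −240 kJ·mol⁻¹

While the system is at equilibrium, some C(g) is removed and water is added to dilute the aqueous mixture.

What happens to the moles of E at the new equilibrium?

increases

Removing C (g), a reactant, drives the reaction to the left.
Dilution lowers every aqueous concentration by the same factor. Δn_aq = 2 − 3 = -1, so the system shifts toward the side with more dissolved moles — to the left.
The net shift is to the left. E is a reactant, so its amount increases.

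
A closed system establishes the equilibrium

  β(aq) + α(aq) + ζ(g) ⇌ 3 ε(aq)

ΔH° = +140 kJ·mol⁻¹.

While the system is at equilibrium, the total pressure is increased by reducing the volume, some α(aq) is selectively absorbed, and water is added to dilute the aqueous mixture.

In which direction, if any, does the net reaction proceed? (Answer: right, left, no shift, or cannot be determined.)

Gas moles: reactants 1, products 0 (Δn_gas = -1). Compression shifts the system toward the side with fewer moles of gas — to the right.
Removing α (aq), a reactant, drives the reaction to the left.
Dilution lowers every aqueous concentration by the same factor. Δn_aq = 3 − 2 = +1, so the system shifts toward the side with more dissolved moles — to the right.
The individual effects push in opposite directions; without quantitative information the net direction cannot be determined.

cannot be determined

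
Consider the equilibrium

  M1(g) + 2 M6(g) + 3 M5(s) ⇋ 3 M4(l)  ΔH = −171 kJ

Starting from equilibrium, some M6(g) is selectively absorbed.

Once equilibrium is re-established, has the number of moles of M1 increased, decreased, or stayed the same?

increases

Removing M6 (g), a reactant, drives the reaction to the left.
The net shift is to the left. M1 is a reactant, so its amount increases.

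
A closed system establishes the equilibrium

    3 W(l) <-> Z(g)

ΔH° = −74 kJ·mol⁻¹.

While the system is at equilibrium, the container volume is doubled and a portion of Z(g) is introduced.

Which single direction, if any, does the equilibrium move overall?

cannot be determined

Gas moles: reactants 0, products 1 (Δn_gas = +1). Expansion shifts the system toward the side with more moles of gas — to the right.
Adding Z (g), a product, drives the reaction to the left.
The individual effects push in opposite directions; without quantitative information the net direction cannot be determined.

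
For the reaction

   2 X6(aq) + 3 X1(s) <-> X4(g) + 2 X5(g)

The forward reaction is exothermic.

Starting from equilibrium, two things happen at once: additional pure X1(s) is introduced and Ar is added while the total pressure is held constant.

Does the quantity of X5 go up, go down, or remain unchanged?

X1 is a pure solid; its activity is 1 regardless of amount, so Q is unaffected — no shift from this change.
Adding inert gas at constant total pressure expands the volume and lowers every reacting partial pressure. With Δn_gas = 3 − 0 = +3, Q moves away from K toward the side with fewer gas moles, so the system shifts toward the side with more gas moles — to the right.
The net shift is to the right. X5 is a product, so its amount increases.

increases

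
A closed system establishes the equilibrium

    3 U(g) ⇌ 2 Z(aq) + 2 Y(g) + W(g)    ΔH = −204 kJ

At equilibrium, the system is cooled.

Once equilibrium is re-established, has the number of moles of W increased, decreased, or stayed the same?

increases

The forward reaction is exothermic. Lowering T favours the exothermic direction — shift to the right.
The net shift is to the right. W is a product, so its amount increases.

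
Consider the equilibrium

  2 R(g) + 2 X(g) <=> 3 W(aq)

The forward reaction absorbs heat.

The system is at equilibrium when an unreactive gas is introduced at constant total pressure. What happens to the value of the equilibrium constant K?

The equilibrium constant depends only on temperature. This perturbation may move the position of equilibrium, but since T is unchanged, K itself is unchanged.

unchanged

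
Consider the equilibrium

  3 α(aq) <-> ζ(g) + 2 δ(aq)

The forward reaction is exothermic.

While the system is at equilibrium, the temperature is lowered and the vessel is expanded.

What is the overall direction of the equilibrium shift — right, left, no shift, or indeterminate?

The forward reaction is exothermic. Lowering T favours the exothermic direction — shift to the right.
Gas moles: reactants 0, products 1 (Δn_gas = +1). Expansion shifts the system toward the side with more moles of gas — to the right.
All effects act in the same direction — net shift to the right.

right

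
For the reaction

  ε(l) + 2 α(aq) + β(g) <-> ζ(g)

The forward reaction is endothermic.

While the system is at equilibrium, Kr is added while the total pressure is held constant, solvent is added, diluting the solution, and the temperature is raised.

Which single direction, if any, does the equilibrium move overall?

cannot be determined

Adding inert gas at constant total pressure expands the volume, scaling every reacting partial pressure by the same factor. Δn_gas = 1 − 1 = 0, so Q is unchanged — no shift.
Dilution lowers every aqueous concentration by the same factor. Δn_aq = 0 − 2 = -2, so the system shifts toward the side with more dissolved moles — to the left.
The forward reaction is endothermic. Raising T favours the endothermic direction — shift to the right.
The individual effects push in opposite directions; without quantitative information the net direction cannot be determined.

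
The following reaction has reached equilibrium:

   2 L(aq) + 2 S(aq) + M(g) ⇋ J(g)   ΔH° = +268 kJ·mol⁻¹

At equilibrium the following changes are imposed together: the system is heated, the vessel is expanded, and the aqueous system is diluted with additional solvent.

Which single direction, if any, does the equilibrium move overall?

cannot be determined

The forward reaction is endothermic. Raising T favours the endothermic direction — shift to the right.
Gas moles: reactants 1, products 1. Δn_gas = 0, so a volume change leaves Q equal to K — no shift from this change.
Dilution lowers every aqueous concentration by the same factor. Δn_aq = 0 − 4 = -4, so the system shifts toward the side with more dissolved moles — to the left.
The individual effects push in opposite directions; without quantitative information the net direction cannot be determined.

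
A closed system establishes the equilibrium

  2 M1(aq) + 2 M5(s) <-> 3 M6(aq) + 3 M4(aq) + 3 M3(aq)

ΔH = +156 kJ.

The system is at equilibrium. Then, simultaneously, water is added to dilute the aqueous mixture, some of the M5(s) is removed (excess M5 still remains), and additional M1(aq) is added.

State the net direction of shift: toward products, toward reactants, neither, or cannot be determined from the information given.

right

Dilution lowers every aqueous concentration by the same factor. Δn_aq = 9 − 2 = +7, so the system shifts toward the side with more dissolved moles — to the right.
M5 is a pure solid; its activity is 1 regardless of amount, so Q is unaffected — no shift from this change.
Adding M1 (aq), a reactant, drives the reaction to the right.
Only the nonzero effect(s) matter; the net shift is to the right.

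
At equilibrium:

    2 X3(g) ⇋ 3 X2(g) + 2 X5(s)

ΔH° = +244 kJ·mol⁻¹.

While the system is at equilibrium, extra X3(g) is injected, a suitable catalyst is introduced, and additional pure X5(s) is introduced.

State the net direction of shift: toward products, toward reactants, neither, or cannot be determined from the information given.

Adding X3 (g), a reactant, drives the reaction to the right.
A catalyst speeds both forward and reverse rates equally; it changes neither Q nor K — no shift from this change.
X5 is a pure solid; its activity is 1 regardless of amount, so Q is unaffected — no shift from this change.
Only the nonzero effect(s) matter; the net shift is to the right.

right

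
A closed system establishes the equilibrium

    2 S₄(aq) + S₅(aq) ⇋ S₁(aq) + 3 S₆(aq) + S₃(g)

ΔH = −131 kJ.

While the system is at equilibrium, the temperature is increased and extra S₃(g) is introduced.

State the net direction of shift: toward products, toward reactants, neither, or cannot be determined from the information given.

left

The forward reaction is exothermic. Raising T favours the endothermic direction — shift to the left.
Adding S₃ (g), a product, drives the reaction to the left.
All effects act in the same direction — net shift to the left.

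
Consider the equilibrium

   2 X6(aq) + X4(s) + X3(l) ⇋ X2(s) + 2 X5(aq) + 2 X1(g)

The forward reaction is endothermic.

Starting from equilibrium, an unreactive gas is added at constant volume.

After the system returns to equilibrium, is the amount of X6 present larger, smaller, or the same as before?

unchanged

At constant volume, adding an inert gas leaves every reacting species' partial pressure unchanged, so Q is unchanged — no shift from this change.
No net shift occurs, so the amount of X6 is unchanged.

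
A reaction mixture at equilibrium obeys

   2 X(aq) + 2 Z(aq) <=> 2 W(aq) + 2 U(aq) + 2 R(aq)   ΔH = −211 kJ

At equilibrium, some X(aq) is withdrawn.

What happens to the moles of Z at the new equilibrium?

increases

Removing X (aq), a reactant, drives the reaction to the left.
The net shift is to the left. Z is a reactant, so its amount increases.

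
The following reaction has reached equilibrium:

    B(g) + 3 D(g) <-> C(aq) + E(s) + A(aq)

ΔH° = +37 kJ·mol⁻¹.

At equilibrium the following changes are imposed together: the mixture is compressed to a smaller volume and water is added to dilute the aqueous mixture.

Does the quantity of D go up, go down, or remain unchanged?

Gas moles: reactants 4, products 0 (Δn_gas = -4). Compression shifts the system toward the side with fewer moles of gas — to the right.
Dilution lowers every aqueous concentration by the same factor. Δn_aq = 2 − 0 = +2, so the system shifts toward the side with more dissolved moles — to the right.
The net shift is to the right. D is a reactant, so its amount decreases.

decreases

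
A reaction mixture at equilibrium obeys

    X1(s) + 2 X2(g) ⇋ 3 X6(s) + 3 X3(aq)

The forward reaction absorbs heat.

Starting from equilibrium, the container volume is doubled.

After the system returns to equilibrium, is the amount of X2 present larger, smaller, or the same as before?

increases

Gas moles: reactants 2, products 0 (Δn_gas = -2). Expansion shifts the system toward the side with more moles of gas — to the left.
The net shift is to the left. X2 is a reactant, so its amount increases.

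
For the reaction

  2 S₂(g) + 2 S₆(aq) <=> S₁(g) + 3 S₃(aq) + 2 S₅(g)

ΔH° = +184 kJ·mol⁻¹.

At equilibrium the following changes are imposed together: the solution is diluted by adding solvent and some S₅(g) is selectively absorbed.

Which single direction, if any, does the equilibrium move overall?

right

Dilution lowers every aqueous concentration by the same factor. Δn_aq = 3 − 2 = +1, so the system shifts toward the side with more dissolved moles — to the right.
Removing S₅ (g), a product, drives the reaction to the right.
All effects act in the same direction — net shift to the right.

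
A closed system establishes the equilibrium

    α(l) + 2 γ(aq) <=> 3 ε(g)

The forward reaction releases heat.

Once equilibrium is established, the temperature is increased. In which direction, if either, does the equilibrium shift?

The forward reaction is exothermic. Raising T favours the endothermic direction — shift to the left.

left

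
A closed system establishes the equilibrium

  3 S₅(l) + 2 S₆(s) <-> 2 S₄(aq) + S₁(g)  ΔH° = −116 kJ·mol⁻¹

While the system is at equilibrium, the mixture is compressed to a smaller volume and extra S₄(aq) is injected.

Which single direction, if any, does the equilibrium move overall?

left

Gas moles: reactants 0, products 1 (Δn_gas = +1). Compression shifts the system toward the side with fewer moles of gas — to the left.
Adding S₄ (aq), a product, drives the reaction to the left.
All effects act in the same direction — net shift to the left.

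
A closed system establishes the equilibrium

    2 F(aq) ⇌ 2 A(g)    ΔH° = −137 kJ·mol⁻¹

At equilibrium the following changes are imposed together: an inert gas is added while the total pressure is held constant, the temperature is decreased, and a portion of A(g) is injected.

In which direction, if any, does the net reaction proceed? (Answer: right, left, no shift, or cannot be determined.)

Adding inert gas at constant total pressure expands the volume and lowers every reacting partial pressure. With Δn_gas = 2 − 0 = +2, Q moves away from K toward the side with fewer gas moles, so the system shifts toward the side with more gas moles — to the right.
The forward reaction is exothermic. Lowering T favours the exothermic direction — shift to the right.
Adding A (g), a product, drives the reaction to the left.
The individual effects push in opposite directions; without quantitative information the net direction cannot be determined.

cannot be determined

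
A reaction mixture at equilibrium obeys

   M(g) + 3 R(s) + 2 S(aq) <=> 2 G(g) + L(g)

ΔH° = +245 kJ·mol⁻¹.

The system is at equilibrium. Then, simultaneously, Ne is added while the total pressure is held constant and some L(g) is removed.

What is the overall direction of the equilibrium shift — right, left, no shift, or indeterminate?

Adding inert gas at constant total pressure expands the volume and lowers every reacting partial pressure. With Δn_gas = 3 − 1 = +2, Q moves away from K toward the side with fewer gas moles, so the system shifts toward the side with more gas moles — to the right.
Removing L (g), a product, drives the reaction to the right.
All effects act in the same direction — net shift to the right.

right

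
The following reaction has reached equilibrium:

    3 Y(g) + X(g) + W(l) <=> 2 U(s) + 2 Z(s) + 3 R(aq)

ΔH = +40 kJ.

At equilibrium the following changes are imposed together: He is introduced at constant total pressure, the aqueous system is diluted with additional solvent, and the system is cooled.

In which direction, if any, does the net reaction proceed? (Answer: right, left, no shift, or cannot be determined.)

Adding inert gas at constant total pressure expands the volume and lowers every reacting partial pressure. With Δn_gas = 0 − 4 = -4, Q moves away from K toward the side with fewer gas moles, so the system shifts toward the side with more gas moles — to the left.
Dilution lowers every aqueous concentration by the same factor. Δn_aq = 3 − 0 = +3, so the system shifts toward the side with more dissolved moles — to the right.
The forward reaction is endothermic. Lowering T favours the exothermic direction — shift to the left.
The individual effects push in opposite directions; without quantitative information the net direction cannot be determined.

cannot be determined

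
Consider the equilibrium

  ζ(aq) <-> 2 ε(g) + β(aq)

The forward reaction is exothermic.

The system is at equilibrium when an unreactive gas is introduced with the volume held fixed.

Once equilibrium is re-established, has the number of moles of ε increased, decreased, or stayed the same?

At constant volume, adding an inert gas leaves every reacting species' partial pressure unchanged, so Q is unchanged — no shift from this change.
No net shift occurs, so the amount of ε is unchanged.

unchanged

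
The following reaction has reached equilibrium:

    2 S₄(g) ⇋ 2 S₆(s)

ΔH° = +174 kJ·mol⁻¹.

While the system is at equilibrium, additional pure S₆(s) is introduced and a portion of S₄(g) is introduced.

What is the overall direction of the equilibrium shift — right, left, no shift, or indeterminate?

right

S₆ is a pure solid; its activity is 1 regardless of amount, so Q is unaffected — no shift from this change.
Adding S₄ (g), a reactant, drives the reaction to the right.
Only the nonzero effect(s) matter; the net shift is to the right.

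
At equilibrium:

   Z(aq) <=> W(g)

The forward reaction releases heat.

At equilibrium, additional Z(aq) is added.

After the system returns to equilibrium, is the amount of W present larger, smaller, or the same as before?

increases

Adding Z (aq), a reactant, drives the reaction to the right.
The net shift is to the right. W is a product, so its amount increases.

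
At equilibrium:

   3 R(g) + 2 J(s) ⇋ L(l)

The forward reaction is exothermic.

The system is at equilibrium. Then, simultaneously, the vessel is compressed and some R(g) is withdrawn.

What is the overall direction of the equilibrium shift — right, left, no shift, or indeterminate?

Gas moles: reactants 3, products 0 (Δn_gas = -3). Compression shifts the system toward the side with fewer moles of gas — to the right.
Removing R (g), a reactant, drives the reaction to the left.
The individual effects push in opposite directions; without quantitative information the net direction cannot be determined.

cannot be determined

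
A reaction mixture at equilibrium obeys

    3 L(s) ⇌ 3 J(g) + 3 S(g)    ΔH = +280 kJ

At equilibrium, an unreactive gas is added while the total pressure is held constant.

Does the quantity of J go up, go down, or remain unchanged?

Adding inert gas at constant total pressure expands the volume and lowers every reacting partial pressure. With Δn_gas = 6 − 0 = +6, Q moves away from K toward the side with fewer gas moles, so the system shifts toward the side with more gas moles — to the right.
The net shift is to the right. J is a product, so its amount increases.

increases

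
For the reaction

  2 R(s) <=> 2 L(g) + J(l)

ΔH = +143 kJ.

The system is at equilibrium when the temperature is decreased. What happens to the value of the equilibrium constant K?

K depends on temperature via the van 't Hoff relation. The forward reaction is endothermic, so lowering T decreases K.

decreases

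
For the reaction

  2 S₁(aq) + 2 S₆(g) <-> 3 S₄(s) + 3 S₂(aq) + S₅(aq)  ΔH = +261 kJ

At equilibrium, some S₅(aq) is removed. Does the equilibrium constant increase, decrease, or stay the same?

The equilibrium constant depends only on temperature. This perturbation may move the position of equilibrium, but since T is unchanged, K itself is unchanged.

unchanged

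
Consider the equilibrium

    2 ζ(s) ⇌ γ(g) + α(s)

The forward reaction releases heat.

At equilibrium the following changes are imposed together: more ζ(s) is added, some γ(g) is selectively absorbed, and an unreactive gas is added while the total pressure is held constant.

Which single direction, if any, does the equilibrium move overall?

ζ is a pure solid; its activity is 1 regardless of amount, so Q is unaffected — no shift from this change.
Removing γ (g), a product, drives the reaction to the right.
Adding inert gas at constant total pressure expands the volume and lowers every reacting partial pressure. With Δn_gas = 1 − 0 = +1, Q moves away from K toward the side with fewer gas moles, so the system shifts toward the side with more gas moles — to the right.
Only the nonzero effect(s) matter; the net shift is to the right.

right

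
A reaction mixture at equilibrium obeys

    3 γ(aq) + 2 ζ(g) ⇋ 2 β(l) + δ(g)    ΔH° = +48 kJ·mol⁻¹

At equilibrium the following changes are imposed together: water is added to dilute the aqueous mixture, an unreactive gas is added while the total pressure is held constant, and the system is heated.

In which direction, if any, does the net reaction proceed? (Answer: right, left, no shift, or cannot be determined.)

Dilution lowers every aqueous concentration by the same factor. Δn_aq = 0 − 3 = -3, so the system shifts toward the side with more dissolved moles — to the left.
Adding inert gas at constant total pressure expands the volume and lowers every reacting partial pressure. With Δn_gas = 1 − 2 = -1, Q moves away from K toward the side with fewer gas moles, so the system shifts toward the side with more gas moles — to the left.
The forward reaction is endothermic. Raising T favours the endothermic direction — shift to the right.
The individual effects push in opposite directions; without quantitative information the net direction cannot be determined.

cannot be determined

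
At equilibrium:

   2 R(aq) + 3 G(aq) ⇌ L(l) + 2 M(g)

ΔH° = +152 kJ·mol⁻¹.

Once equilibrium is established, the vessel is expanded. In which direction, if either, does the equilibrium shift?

right

Gas moles: reactants 0, products 2 (Δn_gas = +2). Expansion shifts the system toward the side with more moles of gas — to the right.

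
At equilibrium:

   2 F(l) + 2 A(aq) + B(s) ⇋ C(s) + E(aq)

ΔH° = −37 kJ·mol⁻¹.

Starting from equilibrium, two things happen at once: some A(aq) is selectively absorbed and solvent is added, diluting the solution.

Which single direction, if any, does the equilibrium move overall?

Removing A (aq), a reactant, drives the reaction to the left.
Dilution lowers every aqueous concentration by the same factor. Δn_aq = 1 − 2 = -1, so the system shifts toward the side with more dissolved moles — to the left.
All effects act in the same direction — net shift to the left.

left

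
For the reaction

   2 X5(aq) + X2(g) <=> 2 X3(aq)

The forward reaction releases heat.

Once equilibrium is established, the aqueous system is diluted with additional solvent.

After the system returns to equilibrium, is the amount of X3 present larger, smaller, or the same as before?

unchanged

Dilution scales every aqueous concentration by the same factor. Δn_aq = 2 − 2 = 0, so Q is unchanged — no shift.
No net shift occurs, so the amount of X3 is unchanged.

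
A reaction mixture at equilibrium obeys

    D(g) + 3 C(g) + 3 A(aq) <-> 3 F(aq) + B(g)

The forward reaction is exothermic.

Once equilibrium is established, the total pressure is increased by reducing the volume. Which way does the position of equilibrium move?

Gas moles: reactants 4, products 1 (Δn_gas = -3). Compression shifts the system toward the side with fewer moles of gas — to the right.

right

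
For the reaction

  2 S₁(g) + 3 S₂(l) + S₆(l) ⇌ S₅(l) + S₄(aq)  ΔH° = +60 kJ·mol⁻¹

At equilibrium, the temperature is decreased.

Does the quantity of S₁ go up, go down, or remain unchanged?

increases

The forward reaction is endothermic. Lowering T favours the exothermic direction — shift to the left.
The net shift is to the left. S₁ is a reactant, so its amount increases.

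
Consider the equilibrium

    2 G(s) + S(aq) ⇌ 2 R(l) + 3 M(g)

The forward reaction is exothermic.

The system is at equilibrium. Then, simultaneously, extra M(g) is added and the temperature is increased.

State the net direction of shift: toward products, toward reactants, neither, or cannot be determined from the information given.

left

Adding M (g), a product, drives the reaction to the left.
The forward reaction is exothermic. Raising T favours the endothermic direction — shift to the left.
All effects act in the same direction — net shift to the left.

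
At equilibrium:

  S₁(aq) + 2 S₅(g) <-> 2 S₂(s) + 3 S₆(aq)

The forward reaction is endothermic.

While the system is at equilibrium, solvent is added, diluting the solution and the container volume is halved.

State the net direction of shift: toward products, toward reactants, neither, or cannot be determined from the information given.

right

Dilution lowers every aqueous concentration by the same factor. Δn_aq = 3 − 1 = +2, so the system shifts toward the side with more dissolved moles — to the right.
Gas moles: reactants 2, products 0 (Δn_gas = -2). Compression shifts the system toward the side with fewer moles of gas — to the right.
All effects act in the same direction — net shift to the right.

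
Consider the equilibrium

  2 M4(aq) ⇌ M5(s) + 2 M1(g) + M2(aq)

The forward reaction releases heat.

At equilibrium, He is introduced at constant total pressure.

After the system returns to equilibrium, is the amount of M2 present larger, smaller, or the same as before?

increases

Adding inert gas at constant total pressure expands the volume and lowers every reacting partial pressure. With Δn_gas = 2 − 0 = +2, Q moves away from K toward the side with fewer gas moles, so the system shifts toward the side with more gas moles — to the right.
The net shift is to the right. M2 is a product, so its amount increases.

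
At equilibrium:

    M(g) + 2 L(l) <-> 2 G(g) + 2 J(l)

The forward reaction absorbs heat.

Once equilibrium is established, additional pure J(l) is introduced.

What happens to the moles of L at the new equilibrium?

J is a pure liquid; its activity is 1 regardless of amount, so Q is unaffected — no shift from this change.
No net shift occurs, so the amount of L is unchanged.

unchanged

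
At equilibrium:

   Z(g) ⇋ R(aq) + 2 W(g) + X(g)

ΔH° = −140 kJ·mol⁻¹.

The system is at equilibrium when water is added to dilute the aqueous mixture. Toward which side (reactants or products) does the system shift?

Dilution lowers every aqueous concentration by the same factor. Δn_aq = 1 − 0 = +1, so the system shifts toward the side with more dissolved moles — to the right.

right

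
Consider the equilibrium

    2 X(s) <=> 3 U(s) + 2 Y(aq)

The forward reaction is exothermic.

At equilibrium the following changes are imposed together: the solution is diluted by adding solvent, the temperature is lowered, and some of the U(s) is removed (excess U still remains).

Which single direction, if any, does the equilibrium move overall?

right

Dilution lowers every aqueous concentration by the same factor. Δn_aq = 2 − 0 = +2, so the system shifts toward the side with more dissolved moles — to the right.
The forward reaction is exothermic. Lowering T favours the exothermic direction — shift to the right.
U is a pure solid; its activity is 1 regardless of amount, so Q is unaffected — no shift from this change.
Only the nonzero effect(s) matter; the net shift is to the right.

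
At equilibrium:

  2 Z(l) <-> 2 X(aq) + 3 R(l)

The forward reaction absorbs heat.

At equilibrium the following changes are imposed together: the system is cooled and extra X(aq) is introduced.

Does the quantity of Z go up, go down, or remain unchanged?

increases

The forward reaction is endothermic. Lowering T favours the exothermic direction — shift to the left.
Adding X (aq), a product, drives the reaction to the left.
The net shift is to the left. Z is a reactant, so its amount increases.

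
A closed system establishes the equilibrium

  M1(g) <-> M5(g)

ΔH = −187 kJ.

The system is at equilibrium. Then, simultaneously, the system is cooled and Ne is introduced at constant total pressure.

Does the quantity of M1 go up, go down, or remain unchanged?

decreases

The forward reaction is exothermic. Lowering T favours the exothermic direction — shift to the right.
Adding inert gas at constant total pressure expands the volume, scaling every reacting partial pressure by the same factor. Δn_gas = 1 − 1 = 0, so Q is unchanged — no shift.
The net shift is to the right. M1 is a reactant, so its amount decreases.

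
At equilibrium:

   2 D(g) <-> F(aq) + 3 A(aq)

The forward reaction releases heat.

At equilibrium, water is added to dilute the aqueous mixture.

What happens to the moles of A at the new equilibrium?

Dilution lowers every aqueous concentration by the same factor. Δn_aq = 4 − 0 = +4, so the system shifts toward the side with more dissolved moles — to the right.
The net shift is to the right. A is a product, so its amount increases.

increases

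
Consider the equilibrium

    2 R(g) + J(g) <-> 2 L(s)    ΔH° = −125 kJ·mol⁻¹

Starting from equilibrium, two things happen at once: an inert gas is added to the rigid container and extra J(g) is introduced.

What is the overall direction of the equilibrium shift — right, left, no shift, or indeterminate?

At constant volume, adding an inert gas leaves every reacting species' partial pressure unchanged, so Q is unchanged — no shift from this change.
Adding J (g), a reactant, drives the reaction to the right.
Only the nonzero effect(s) matter; the net shift is to the right.

right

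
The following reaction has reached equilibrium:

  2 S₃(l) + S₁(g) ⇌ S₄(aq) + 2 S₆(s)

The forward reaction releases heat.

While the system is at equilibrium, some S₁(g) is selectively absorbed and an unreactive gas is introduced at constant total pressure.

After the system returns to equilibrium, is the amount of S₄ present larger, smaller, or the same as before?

Removing S₁ (g), a reactant, drives the reaction to the left.
Adding inert gas at constant total pressure expands the volume and lowers every reacting partial pressure. With Δn_gas = 0 − 1 = -1, Q moves away from K toward the side with fewer gas moles, so the system shifts toward the side with more gas moles — to the left.
The net shift is to the left. S₄ is a product, so its amount decreases.

decreases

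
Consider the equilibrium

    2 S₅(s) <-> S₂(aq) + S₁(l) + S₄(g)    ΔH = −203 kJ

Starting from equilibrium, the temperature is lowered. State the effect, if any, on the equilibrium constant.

K depends on temperature via the van 't Hoff relation. The forward reaction is exothermic, so lowering T increases K.

increases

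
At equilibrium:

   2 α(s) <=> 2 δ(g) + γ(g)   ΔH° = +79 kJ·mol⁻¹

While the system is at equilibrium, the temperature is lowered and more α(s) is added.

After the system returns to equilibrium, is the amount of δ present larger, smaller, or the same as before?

The forward reaction is endothermic. Lowering T favours the exothermic direction — shift to the left.
α is a pure solid; its activity is 1 regardless of amount, so Q is unaffected — no shift from this change.
The net shift is to the left. δ is a product, so its amount decreases.

decreases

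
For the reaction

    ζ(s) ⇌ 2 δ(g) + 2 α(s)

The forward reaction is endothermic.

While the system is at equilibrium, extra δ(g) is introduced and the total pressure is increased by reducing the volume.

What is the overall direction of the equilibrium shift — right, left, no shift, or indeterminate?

Adding δ (g), a product, drives the reaction to the left.
Gas moles: reactants 0, products 2 (Δn_gas = +2). Compression shifts the system toward the side with fewer moles of gas — to the left.
All effects act in the same direction — net shift to the left.

left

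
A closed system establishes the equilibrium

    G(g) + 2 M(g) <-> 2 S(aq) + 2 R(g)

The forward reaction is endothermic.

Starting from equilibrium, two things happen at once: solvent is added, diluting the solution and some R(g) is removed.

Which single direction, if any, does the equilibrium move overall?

Dilution lowers every aqueous concentration by the same factor. Δn_aq = 2 − 0 = +2, so the system shifts toward the side with more dissolved moles — to the right.
Removing R (g), a product, drives the reaction to the right.
All effects act in the same direction — net shift to the right.

right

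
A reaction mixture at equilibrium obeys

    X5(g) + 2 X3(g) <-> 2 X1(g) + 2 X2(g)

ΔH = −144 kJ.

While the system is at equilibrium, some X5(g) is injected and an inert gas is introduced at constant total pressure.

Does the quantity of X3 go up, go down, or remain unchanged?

decreases

Adding X5 (g), a reactant, drives the reaction to the right.
Adding inert gas at constant total pressure expands the volume and lowers every reacting partial pressure. With Δn_gas = 4 − 3 = +1, Q moves away from K toward the side with fewer gas moles, so the system shifts toward the side with more gas moles — to the right.
The net shift is to the right. X3 is a reactant, so its amount decreases.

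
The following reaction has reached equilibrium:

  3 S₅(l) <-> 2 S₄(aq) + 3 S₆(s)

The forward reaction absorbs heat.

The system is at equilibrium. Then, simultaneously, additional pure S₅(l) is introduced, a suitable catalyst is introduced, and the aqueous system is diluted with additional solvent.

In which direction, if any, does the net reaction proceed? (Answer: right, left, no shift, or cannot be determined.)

right

S₅ is a pure liquid; its activity is 1 regardless of amount, so Q is unaffected — no shift from this change.
A catalyst speeds both forward and reverse rates equally; it changes neither Q nor K — no shift from this change.
Dilution lowers every aqueous concentration by the same factor. Δn_aq = 2 − 0 = +2, so the system shifts toward the side with more dissolved moles — to the right.
Only the nonzero effect(s) matter; the net shift is to the right.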